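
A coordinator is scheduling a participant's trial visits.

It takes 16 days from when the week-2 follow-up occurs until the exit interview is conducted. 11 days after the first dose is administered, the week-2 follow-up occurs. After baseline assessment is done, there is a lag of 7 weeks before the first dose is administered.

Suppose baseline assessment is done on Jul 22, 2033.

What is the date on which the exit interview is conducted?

Oct 6, 2033

Baseline assessment is done: Jul 22, 2033.
The first dose is administered: Jul 22, 2033 + 7 weeks = Sep 9, 2033.
The week-2 follow-up occurs: Sep 9, 2033 + 11 days = Sep 20, 2033.
The exit interview is conducted: Sep 20, 2033 + 16 days = Oct 6, 2033.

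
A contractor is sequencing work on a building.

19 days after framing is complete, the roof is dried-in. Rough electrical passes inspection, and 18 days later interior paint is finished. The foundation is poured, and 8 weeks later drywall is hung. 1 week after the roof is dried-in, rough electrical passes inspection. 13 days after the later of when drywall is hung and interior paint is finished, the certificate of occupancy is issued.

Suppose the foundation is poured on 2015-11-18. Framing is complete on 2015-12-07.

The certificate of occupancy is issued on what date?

The foundation is poured: Nov 18, 2015.
Drywall is hung: Nov 18, 2015 + 8 weeks = Jan 13, 2016.
Framing is complete: Dec 7, 2015.
The roof is dried-in: Dec 7, 2015 + 19 days = Dec 26, 2015.
Rough electrical passes inspection: Dec 26, 2015 + 1 week = Jan 2, 2016.
Interior paint is finished: Jan 2, 2016 + 18 days = Jan 20, 2016.
Both prerequisites met — drywall is hung (Jan 13, 2016), interior paint is finished (Jan 20, 2016); the later is Jan 20, 2016.
The certificate of occupancy is issued: Jan 20, 2016 + 13 days = Feb 2, 2016.

2016-02-02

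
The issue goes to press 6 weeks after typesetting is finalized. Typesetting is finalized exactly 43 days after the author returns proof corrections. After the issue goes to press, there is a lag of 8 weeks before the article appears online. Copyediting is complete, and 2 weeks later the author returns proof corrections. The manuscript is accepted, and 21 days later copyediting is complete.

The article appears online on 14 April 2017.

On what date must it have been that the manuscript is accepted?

The article appears online: Apr 14, 2017.
The issue goes to press: Apr 14, 2017 − 8 weeks = Feb 17, 2017.
Typesetting is finalized: Feb 17, 2017 − 6 weeks = Jan 6, 2017.
The author returns proof corrections: Jan 6, 2017 − 43 days = Nov 24, 2016.
Copyediting is complete: Nov 24, 2016 − 2 weeks = Nov 10, 2016.
The manuscript is accepted: Nov 10, 2016 − 21 days = Oct 20, 2016.

20 October 2016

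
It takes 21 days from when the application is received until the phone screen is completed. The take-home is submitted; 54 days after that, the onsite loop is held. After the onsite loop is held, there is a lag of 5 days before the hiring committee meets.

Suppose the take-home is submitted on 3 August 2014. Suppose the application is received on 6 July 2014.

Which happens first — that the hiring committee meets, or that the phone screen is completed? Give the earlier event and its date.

The take-home is submitted: Aug 3, 2014.
The onsite loop is held: Aug 3, 2014 + 54 days = Sep 26, 2014.
The hiring committee meets: Sep 26, 2014 + 5 days = Oct 1, 2014.
The application is received: Jul 6, 2014.
The phone screen is completed: Jul 6, 2014 + 21 days = Jul 27, 2014.
Comparing: the hiring committee meets on Oct 1, 2014 vs the phone screen is completed on Jul 27, 2014. Earlier: the phone screen is completed.

The phone screen is completed — 27 July 2014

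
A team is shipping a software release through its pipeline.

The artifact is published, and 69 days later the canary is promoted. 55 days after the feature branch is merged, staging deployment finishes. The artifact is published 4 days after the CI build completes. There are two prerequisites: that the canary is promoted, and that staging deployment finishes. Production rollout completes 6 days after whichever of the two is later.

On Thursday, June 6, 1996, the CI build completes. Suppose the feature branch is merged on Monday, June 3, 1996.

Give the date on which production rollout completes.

The CI build completes: Jun 6, 1996.
The artifact is published: Jun 6, 1996 + 4 days = Jun 10, 1996.
The canary is promoted: Jun 10, 1996 + 69 days = Aug 18, 1996.
The feature branch is merged: Jun 3, 1996.
Staging deployment finishes: Jun 3, 1996 + 55 days = Jul 28, 1996.
Both prerequisites met — the canary is promoted (Aug 18, 1996), staging deployment finishes (Jul 28, 1996); the later is Aug 18, 1996.
Production rollout completes: Aug 18, 1996 + 6 days = Aug 24, 1996.

Saturday, August 24, 1996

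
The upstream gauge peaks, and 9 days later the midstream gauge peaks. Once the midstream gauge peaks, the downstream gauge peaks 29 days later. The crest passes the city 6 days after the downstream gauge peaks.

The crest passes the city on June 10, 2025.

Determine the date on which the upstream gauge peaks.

April 27, 2025

The crest passes the city: Jun 10, 2025.
The downstream gauge peaks: Jun 10, 2025 − 6 days = Jun 4, 2025.
The midstream gauge peaks: Jun 4, 2025 − 29 days = May 6, 2025.
The upstream gauge peaks: May 6, 2025 − 9 days = Apr 27, 2025.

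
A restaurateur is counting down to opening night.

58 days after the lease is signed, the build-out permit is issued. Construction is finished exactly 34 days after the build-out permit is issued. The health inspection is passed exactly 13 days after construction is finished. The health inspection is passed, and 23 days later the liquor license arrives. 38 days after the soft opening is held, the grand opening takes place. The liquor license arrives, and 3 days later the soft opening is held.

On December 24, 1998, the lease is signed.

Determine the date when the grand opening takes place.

June 11, 1999

The lease is signed: Dec 24, 1998.
The build-out permit is issued: Dec 24, 1998 + 58 days = Feb 20, 1999.
Construction is finished: Feb 20, 1999 + 34 days = Mar 26, 1999.
The health inspection is passed: Mar 26, 1999 + 13 days = Apr 8, 1999.
The liquor license arrives: Apr 8, 1999 + 23 days = May 1, 1999.
The soft opening is held: May 1, 1999 + 3 days = May 4, 1999.
The grand opening takes place: May 4, 1999 + 38 days = Jun 11, 1999.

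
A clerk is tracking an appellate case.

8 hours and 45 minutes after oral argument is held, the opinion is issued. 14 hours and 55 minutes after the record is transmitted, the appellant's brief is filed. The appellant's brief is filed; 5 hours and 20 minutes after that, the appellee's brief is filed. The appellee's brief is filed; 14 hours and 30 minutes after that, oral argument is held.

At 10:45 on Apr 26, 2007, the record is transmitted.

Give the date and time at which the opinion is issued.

The record is transmitted: 10:45 Apr 26, 2007.
The appellant's brief is filed: 10:45 Apr 26, 2007 + 14h55m = 01:40 Apr 27, 2007.
The appellee's brief is filed: 01:40 Apr 27, 2007 + 5h20m = 07:00 Apr 27, 2007.
Oral argument is held: 07:00 Apr 27, 2007 + 14h30m = 21:30 Apr 27, 2007.
The opinion is issued: 21:30 Apr 27, 2007 + 8h45m = 06:15 Apr 28, 2007.

06:15 on Apr 28, 2007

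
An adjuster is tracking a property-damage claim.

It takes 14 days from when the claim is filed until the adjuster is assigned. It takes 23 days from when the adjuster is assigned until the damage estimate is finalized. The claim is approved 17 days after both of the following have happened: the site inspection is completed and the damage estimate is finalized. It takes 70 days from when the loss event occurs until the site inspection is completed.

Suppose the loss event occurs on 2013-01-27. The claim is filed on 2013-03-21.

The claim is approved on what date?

The loss event occurs: Jan 27, 2013.
The site inspection is completed: Jan 27, 2013 + 70 days = Apr 7, 2013.
The claim is filed: Mar 21, 2013.
The adjuster is assigned: Mar 21, 2013 + 14 days = Apr 4, 2013.
The damage estimate is finalized: Apr 4, 2013 + 23 days = Apr 27, 2013.
Both prerequisites met — the site inspection is completed (Apr 7, 2013), the damage estimate is finalized (Apr 27, 2013); the later is Apr 27, 2013.
The claim is approved: Apr 27, 2013 + 17 days = May 14, 2013.

2013-05-14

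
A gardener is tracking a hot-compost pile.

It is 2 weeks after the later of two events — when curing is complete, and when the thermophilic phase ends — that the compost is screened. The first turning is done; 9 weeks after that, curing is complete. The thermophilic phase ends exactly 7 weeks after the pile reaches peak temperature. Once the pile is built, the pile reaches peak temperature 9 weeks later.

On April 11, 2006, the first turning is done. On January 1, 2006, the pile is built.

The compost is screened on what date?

The first turning is done: Apr 11, 2006.
Curing is complete: Apr 11, 2006 + 9 weeks = Jun 13, 2006.
The pile is built: Jan 1, 2006.
The pile reaches peak temperature: Jan 1, 2006 + 9 weeks = Mar 5, 2006.
The thermophilic phase ends: Mar 5, 2006 + 7 weeks = Apr 23, 2006.
Both prerequisites met — curing is complete (Jun 13, 2006), the thermophilic phase ends (Apr 23, 2006); the later is Jun 13, 2006.
The compost is screened: Jun 13, 2006 + 2 weeks = Jun 27, 2006.

June 27, 2006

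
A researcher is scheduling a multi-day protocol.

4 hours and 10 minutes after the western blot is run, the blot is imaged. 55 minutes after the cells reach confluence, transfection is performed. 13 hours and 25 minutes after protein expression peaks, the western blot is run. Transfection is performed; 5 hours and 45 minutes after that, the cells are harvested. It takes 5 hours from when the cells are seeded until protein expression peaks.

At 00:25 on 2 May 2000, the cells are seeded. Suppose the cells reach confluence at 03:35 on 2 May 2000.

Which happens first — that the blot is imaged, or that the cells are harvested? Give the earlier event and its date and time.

The cells are seeded: 00:25 May 2, 2000.
Protein expression peaks: 00:25 May 2, 2000 + 5h = 05:25 May 2, 2000.
The western blot is run: 05:25 May 2, 2000 + 13h25m = 18:50 May 2, 2000.
The blot is imaged: 18:50 May 2, 2000 + 4h10m = 23:00 May 2, 2000.
The cells reach confluence: 03:35 May 2, 2000.
Transfection is performed: 03:35 May 2, 2000 + 55m = 04:30 May 2, 2000.
The cells are harvested: 04:30 May 2, 2000 + 5h45m = 10:15 May 2, 2000.
Comparing: the blot is imaged at 23:00 May 2, 2000 vs the cells are harvested at 10:15 May 2, 2000. Earlier: the cells are harvested.

The cells are harvested — 10:15 on 2 May 2000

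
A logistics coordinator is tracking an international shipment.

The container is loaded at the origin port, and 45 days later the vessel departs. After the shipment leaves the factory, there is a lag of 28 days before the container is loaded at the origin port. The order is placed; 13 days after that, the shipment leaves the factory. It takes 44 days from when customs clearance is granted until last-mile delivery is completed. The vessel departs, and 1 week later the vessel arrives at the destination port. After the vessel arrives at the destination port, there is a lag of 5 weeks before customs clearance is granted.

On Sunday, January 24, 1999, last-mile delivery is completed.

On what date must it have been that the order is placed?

Last-mile delivery is completed: Jan 24, 1999.
Customs clearance is granted: Jan 24, 1999 − 44 days = Dec 11, 1998.
The vessel arrives at the destination port: Dec 11, 1998 − 5 weeks = Nov 6, 1998.
The vessel departs: Nov 6, 1998 − 1 week = Oct 30, 1998.
The container is loaded at the origin port: Oct 30, 1998 − 45 days = Sep 15, 1998.
The shipment leaves the factory: Sep 15, 1998 − 28 days = Aug 18, 1998.
The order is placed: Aug 18, 1998 − 13 days = Aug 5, 1998.

Wednesday, August 5, 1998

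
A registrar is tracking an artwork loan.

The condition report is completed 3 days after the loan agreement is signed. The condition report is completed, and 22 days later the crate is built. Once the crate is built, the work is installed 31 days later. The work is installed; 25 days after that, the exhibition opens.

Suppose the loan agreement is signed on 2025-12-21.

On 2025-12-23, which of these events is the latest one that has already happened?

The loan agreement is signed

The loan agreement is signed: Dec 21, 2025.
The condition report is completed: Dec 21, 2025 + 3 days = Dec 24, 2025.
The crate is built: Dec 24, 2025 + 22 days = Jan 15, 2026.
The work is installed: Jan 15, 2026 + 31 days = Feb 15, 2026.
The exhibition opens: Feb 15, 2026 + 25 days = Mar 12, 2026.
Dec 23, 2025 falls between when the loan agreement is signed (Dec 21, 2025) and when the condition report is completed (Dec 24, 2025).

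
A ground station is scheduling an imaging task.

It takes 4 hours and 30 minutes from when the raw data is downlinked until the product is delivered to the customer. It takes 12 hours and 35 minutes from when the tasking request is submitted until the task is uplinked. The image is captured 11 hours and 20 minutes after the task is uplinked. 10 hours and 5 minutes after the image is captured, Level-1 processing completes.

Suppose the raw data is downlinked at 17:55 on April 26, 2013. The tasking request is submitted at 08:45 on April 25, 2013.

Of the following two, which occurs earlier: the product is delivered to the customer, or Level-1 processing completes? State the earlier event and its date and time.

The raw data is downlinked: 17:55 Apr 26, 2013.
The product is delivered to the customer: 17:55 Apr 26, 2013 + 4h30m = 22:25 Apr 26, 2013.
The tasking request is submitted: 08:45 Apr 25, 2013.
The task is uplinked: 08:45 Apr 25, 2013 + 12h35m = 21:20 Apr 25, 2013.
The image is captured: 21:20 Apr 25, 2013 + 11h20m = 08:40 Apr 26, 2013.
Level-1 processing completes: 08:40 Apr 26, 2013 + 10h05m = 18:45 Apr 26, 2013.
Comparing: the product is delivered to the customer at 22:25 Apr 26, 2013 vs Level-1 processing completes at 18:45 Apr 26, 2013. Earlier: Level-1 processing completes.

Level-1 processing completes — 18:45 on April 26, 2013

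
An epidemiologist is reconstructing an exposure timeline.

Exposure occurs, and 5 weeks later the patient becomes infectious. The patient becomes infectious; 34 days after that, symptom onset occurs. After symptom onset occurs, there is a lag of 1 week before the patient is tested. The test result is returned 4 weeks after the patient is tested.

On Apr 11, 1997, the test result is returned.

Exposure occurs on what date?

Dec 28, 1996

The test result is returned: Apr 11, 1997.
The patient is tested: Apr 11, 1997 − 4 weeks = Mar 14, 1997.
Symptom onset occurs: Mar 14, 1997 − 1 week = Mar 7, 1997.
The patient becomes infectious: Mar 7, 1997 − 34 days = Feb 1, 1997.
Exposure occurs: Feb 1, 1997 − 5 weeks = Dec 28, 1996.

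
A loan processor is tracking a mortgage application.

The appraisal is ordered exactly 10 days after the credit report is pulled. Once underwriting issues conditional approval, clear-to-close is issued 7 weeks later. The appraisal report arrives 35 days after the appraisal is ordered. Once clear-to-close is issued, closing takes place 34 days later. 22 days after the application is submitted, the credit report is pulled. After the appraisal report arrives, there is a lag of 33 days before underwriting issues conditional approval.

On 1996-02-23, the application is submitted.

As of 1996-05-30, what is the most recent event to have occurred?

The application is submitted: Feb 23, 1996.
The credit report is pulled: Feb 23, 1996 + 22 days = Mar 16, 1996.
The appraisal is ordered: Mar 16, 1996 + 10 days = Mar 26, 1996.
The appraisal report arrives: Mar 26, 1996 + 35 days = Apr 30, 1996.
Underwriting issues conditional approval: Apr 30, 1996 + 33 days = Jun 2, 1996.
Clear-to-close is issued: Jun 2, 1996 + 7 weeks = Jul 21, 1996.
Closing takes place: Jul 21, 1996 + 34 days = Aug 24, 1996.
May 30, 1996 falls between when the appraisal report arrives (Apr 30, 1996) and when underwriting issues conditional approval (Jun 2, 1996).

The appraisal report arrives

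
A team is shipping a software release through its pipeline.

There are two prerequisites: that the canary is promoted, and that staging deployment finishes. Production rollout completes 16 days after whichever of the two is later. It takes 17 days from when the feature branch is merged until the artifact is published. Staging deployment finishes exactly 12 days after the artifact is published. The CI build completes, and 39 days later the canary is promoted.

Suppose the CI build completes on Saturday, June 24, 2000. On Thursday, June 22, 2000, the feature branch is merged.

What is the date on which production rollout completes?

Friday, August 18, 2000

The CI build completes: Jun 24, 2000.
The canary is promoted: Jun 24, 2000 + 39 days = Aug 2, 2000.
The feature branch is merged: Jun 22, 2000.
The artifact is published: Jun 22, 2000 + 17 days = Jul 9, 2000.
Staging deployment finishes: Jul 9, 2000 + 12 days = Jul 21, 2000.
Both prerequisites met — the canary is promoted (Aug 2, 2000), staging deployment finishes (Jul 21, 2000); the later is Aug 2, 2000.
Production rollout completes: Aug 2, 2000 + 16 days = Aug 18, 2000.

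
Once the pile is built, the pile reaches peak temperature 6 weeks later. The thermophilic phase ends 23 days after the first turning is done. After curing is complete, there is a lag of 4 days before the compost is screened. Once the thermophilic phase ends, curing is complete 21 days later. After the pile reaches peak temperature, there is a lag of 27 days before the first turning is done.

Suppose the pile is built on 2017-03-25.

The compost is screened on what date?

The pile is built: Mar 25, 2017.
The pile reaches peak temperature: Mar 25, 2017 + 6 weeks = May 6, 2017.
The first turning is done: May 6, 2017 + 27 days = Jun 2, 2017.
The thermophilic phase ends: Jun 2, 2017 + 23 days = Jun 25, 2017.
Curing is complete: Jun 25, 2017 + 21 days = Jul 16, 2017.
The compost is screened: Jul 16, 2017 + 4 days = Jul 20, 2017.

2017-07-20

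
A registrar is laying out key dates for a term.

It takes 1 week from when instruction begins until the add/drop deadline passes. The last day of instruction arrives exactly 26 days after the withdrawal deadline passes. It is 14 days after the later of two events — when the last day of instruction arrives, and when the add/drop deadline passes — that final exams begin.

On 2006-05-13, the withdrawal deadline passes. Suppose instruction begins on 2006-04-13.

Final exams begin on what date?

The withdrawal deadline passes: May 13, 2006.
The last day of instruction arrives: May 13, 2006 + 26 days = Jun 8, 2006.
Instruction begins: Apr 13, 2006.
The add/drop deadline passes: Apr 13, 2006 + 1 week = Apr 20, 2006.
Both prerequisites met — the last day of instruction arrives (Jun 8, 2006), the add/drop deadline passes (Apr 20, 2006); the later is Jun 8, 2006.
Final exams begin: Jun 8, 2006 + 14 days = Jun 22, 2006.

2006-06-22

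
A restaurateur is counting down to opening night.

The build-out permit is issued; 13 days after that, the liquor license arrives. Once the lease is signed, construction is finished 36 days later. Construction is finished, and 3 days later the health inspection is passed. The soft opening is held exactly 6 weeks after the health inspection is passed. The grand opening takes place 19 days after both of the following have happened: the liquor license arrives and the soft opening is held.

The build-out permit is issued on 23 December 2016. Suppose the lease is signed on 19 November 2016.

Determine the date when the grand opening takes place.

27 February 2017

The build-out permit is issued: Dec 23, 2016.
The liquor license arrives: Dec 23, 2016 + 13 days = Jan 5, 2017.
The lease is signed: Nov 19, 2016.
Construction is finished: Nov 19, 2016 + 36 days = Dec 25, 2016.
The health inspection is passed: Dec 25, 2016 + 3 days = Dec 28, 2016.
The soft opening is held: Dec 28, 2016 + 6 weeks = Feb 8, 2017.
Both prerequisites met — the liquor license arrives (Jan 5, 2017), the soft opening is held (Feb 8, 2017); the later is Feb 8, 2017.
The grand opening takes place: Feb 8, 2017 + 19 days = Feb 27, 2017.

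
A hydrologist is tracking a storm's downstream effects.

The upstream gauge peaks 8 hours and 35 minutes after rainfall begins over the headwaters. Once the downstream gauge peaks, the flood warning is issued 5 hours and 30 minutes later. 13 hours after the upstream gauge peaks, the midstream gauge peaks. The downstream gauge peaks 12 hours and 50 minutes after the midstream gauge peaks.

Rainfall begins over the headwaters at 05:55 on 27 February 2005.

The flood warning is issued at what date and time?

21:50 on 28 February 2005

Rainfall begins over the headwaters: 05:55 Feb 27, 2005.
The upstream gauge peaks: 05:55 Feb 27, 2005 + 8h35m = 14:30 Feb 27, 2005.
The midstream gauge peaks: 14:30 Feb 27, 2005 + 13h = 03:30 Feb 28, 2005.
The downstream gauge peaks: 03:30 Feb 28, 2005 + 12h50m = 16:20 Feb 28, 2005.
The flood warning is issued: 16:20 Feb 28, 2005 + 5h30m = 21:50 Feb 28, 2005.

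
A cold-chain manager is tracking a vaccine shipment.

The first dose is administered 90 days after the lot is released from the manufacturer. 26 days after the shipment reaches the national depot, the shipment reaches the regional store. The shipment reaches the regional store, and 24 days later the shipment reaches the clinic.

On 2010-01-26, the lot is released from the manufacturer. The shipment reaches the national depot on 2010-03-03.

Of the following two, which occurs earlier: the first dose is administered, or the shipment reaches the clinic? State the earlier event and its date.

The shipment reaches the clinic — 2010-04-22

The lot is released from the manufacturer: Jan 26, 2010.
The first dose is administered: Jan 26, 2010 + 90 days = Apr 26, 2010.
The shipment reaches the national depot: Mar 3, 2010.
The shipment reaches the regional store: Mar 3, 2010 + 26 days = Mar 29, 2010.
The shipment reaches the clinic: Mar 29, 2010 + 24 days = Apr 22, 2010.
Comparing: the first dose is administered on Apr 26, 2010 vs the shipment reaches the clinic on Apr 22, 2010. Earlier: the shipment reaches the clinic.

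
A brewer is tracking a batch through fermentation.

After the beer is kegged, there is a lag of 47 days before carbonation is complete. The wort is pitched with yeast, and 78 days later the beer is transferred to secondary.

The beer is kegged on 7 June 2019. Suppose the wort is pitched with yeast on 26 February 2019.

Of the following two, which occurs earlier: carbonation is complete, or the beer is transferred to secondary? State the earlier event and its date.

The beer is kegged: Jun 7, 2019.
Carbonation is complete: Jun 7, 2019 + 47 days = Jul 24, 2019.
The wort is pitched with yeast: Feb 26, 2019.
The beer is transferred to secondary: Feb 26, 2019 + 78 days = May 15, 2019.
Comparing: carbonation is complete on Jul 24, 2019 vs the beer is transferred to secondary on May 15, 2019. Earlier: the beer is transferred to secondary.

The beer is transferred to secondary — 15 May 2019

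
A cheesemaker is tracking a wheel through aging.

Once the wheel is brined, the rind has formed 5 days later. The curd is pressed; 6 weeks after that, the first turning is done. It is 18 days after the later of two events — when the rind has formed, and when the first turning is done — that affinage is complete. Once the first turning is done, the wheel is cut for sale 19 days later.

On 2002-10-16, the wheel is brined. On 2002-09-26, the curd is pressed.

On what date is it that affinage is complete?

The wheel is brined: Oct 16, 2002.
The rind has formed: Oct 16, 2002 + 5 days = Oct 21, 2002.
The curd is pressed: Sep 26, 2002.
The first turning is done: Sep 26, 2002 + 6 weeks = Nov 7, 2002.
Both prerequisites met — the rind has formed (Oct 21, 2002), the first turning is done (Nov 7, 2002); the later is Nov 7, 2002.
Affinage is complete: Nov 7, 2002 + 18 days = Nov 25, 2002.

2002-11-25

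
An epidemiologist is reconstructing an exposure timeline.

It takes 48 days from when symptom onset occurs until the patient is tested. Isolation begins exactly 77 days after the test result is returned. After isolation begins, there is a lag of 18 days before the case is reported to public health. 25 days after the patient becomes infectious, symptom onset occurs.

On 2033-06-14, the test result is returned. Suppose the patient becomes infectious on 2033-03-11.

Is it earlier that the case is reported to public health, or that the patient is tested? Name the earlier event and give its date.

The test result is returned: Jun 14, 2033.
Isolation begins: Jun 14, 2033 + 77 days = Aug 30, 2033.
The case is reported to public health: Aug 30, 2033 + 18 days = Sep 17, 2033.
The patient becomes infectious: Mar 11, 2033.
Symptom onset occurs: Mar 11, 2033 + 25 days = Apr 5, 2033.
The patient is tested: Apr 5, 2033 + 48 days = May 23, 2033.
Comparing: the case is reported to public health on Sep 17, 2033 vs the patient is tested on May 23, 2033. Earlier: the patient is tested.

The patient is tested — 2033-05-23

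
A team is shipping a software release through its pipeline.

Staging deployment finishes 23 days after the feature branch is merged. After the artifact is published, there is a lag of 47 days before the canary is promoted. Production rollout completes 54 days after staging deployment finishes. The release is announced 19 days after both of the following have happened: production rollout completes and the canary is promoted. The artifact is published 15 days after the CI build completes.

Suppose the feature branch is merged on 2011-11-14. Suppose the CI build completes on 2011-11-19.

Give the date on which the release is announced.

The feature branch is merged: Nov 14, 2011.
Staging deployment finishes: Nov 14, 2011 + 23 days = Dec 7, 2011.
Production rollout completes: Dec 7, 2011 + 54 days = Jan 30, 2012.
The CI build completes: Nov 19, 2011.
The artifact is published: Nov 19, 2011 + 15 days = Dec 4, 2011.
The canary is promoted: Dec 4, 2011 + 47 days = Jan 20, 2012.
Both prerequisites met — production rollout completes (Jan 30, 2012), the canary is promoted (Jan 20, 2012); the later is Jan 30, 2012.
The release is announced: Jan 30, 2012 + 19 days = Feb 18, 2012.

2012-02-18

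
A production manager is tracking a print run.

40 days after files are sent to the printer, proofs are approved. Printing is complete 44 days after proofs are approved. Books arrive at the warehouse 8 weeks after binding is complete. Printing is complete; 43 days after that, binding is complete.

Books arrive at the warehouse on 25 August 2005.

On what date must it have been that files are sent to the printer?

Books arrive at the warehouse: Aug 25, 2005.
Binding is complete: Aug 25, 2005 − 8 weeks = Jun 30, 2005.
Printing is complete: Jun 30, 2005 − 43 days = May 18, 2005.
Proofs are approved: May 18, 2005 − 44 days = Apr 4, 2005.
Files are sent to the printer: Apr 4, 2005 − 40 days = Feb 23, 2005.

23 February 2005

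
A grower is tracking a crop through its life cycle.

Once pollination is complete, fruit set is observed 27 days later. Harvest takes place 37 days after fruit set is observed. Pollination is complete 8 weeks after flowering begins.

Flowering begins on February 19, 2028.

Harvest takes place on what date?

June 18, 2028

Flowering begins: Feb 19, 2028.
Pollination is complete: Feb 19, 2028 + 8 weeks = Apr 15, 2028.
Fruit set is observed: Apr 15, 2028 + 27 days = May 12, 2028.
Harvest takes place: May 12, 2028 + 37 days = Jun 18, 2028.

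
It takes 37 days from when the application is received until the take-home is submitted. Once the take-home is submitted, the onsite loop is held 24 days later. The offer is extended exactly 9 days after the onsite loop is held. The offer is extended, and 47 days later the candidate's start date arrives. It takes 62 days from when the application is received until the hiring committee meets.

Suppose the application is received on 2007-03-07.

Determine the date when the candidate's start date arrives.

The application is received: Mar 7, 2007.
The take-home is submitted: Mar 7, 2007 + 37 days = Apr 13, 2007.
The onsite loop is held: Apr 13, 2007 + 24 days = May 7, 2007.
The offer is extended: May 7, 2007 + 9 days = May 16, 2007.
The candidate's start date arrives: May 16, 2007 + 47 days = Jul 2, 2007.

2007-07-02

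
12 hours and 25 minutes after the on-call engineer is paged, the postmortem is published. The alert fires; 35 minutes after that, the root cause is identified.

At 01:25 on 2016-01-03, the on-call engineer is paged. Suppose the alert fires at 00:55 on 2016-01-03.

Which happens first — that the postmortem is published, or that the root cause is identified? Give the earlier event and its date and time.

The on-call engineer is paged: 01:25 Jan 3, 2016.
The postmortem is published: 01:25 Jan 3, 2016 + 12h25m = 13:50 Jan 3, 2016.
The alert fires: 00:55 Jan 3, 2016.
The root cause is identified: 00:55 Jan 3, 2016 + 35m = 01:30 Jan 3, 2016.
Comparing: the postmortem is published at 13:50 Jan 3, 2016 vs the root cause is identified at 01:30 Jan 3, 2016. Earlier: the root cause is identified.

The root cause is identified — 01:30 on 2016-01-03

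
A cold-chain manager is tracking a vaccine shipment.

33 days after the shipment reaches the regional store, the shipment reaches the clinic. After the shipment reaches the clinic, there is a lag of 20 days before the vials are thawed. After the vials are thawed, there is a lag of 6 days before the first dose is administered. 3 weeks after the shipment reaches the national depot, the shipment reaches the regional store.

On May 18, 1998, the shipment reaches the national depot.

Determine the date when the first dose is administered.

The shipment reaches the national depot: May 18, 1998.
The shipment reaches the regional store: May 18, 1998 + 3 weeks = Jun 8, 1998.
The shipment reaches the clinic: Jun 8, 1998 + 33 days = Jul 11, 1998.
The vials are thawed: Jul 11, 1998 + 20 days = Jul 31, 1998.
The first dose is administered: Jul 31, 1998 + 6 days = Aug 6, 1998.

Aug 6, 1998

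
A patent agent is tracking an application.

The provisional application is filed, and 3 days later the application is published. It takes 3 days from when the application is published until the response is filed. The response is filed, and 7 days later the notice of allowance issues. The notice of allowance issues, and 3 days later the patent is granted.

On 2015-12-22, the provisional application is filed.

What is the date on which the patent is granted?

2016-01-07

The provisional application is filed: Dec 22, 2015.
The application is published: Dec 22, 2015 + 3 days = Dec 25, 2015.
The response is filed: Dec 25, 2015 + 3 days = Dec 28, 2015.
The notice of allowance issues: Dec 28, 2015 + 7 days = Jan 4, 2016.
The patent is granted: Jan 4, 2016 + 3 days = Jan 7, 2016.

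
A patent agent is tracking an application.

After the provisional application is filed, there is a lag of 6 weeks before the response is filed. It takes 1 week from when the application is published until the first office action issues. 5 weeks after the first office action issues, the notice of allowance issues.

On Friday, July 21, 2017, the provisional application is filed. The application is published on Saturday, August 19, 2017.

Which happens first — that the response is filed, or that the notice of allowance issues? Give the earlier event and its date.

The response is filed — Friday, September 1, 2017

The provisional application is filed: Jul 21, 2017.
The response is filed: Jul 21, 2017 + 6 weeks = Sep 1, 2017.
The application is published: Aug 19, 2017.
The first office action issues: Aug 19, 2017 + 1 week = Aug 26, 2017.
The notice of allowance issues: Aug 26, 2017 + 5 weeks = Sep 30, 2017.
Comparing: the response is filed on Sep 1, 2017 vs the notice of allowance issues on Sep 30, 2017. Earlier: the response is filed.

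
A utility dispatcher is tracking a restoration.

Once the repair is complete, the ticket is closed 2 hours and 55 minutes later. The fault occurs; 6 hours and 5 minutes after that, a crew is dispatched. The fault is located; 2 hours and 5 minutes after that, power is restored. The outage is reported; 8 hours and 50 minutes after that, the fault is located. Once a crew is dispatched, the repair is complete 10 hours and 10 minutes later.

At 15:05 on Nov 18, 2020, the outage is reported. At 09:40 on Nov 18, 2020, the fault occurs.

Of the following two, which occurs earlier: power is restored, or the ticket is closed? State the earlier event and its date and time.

Power is restored — 02:00 on Nov 19, 2020

The outage is reported: 15:05 Nov 18, 2020.
The fault is located: 15:05 Nov 18, 2020 + 8h50m = 23:55 Nov 18, 2020.
Power is restored: 23:55 Nov 18, 2020 + 2h05m = 02:00 Nov 19, 2020.
The fault occurs: 09:40 Nov 18, 2020.
A crew is dispatched: 09:40 Nov 18, 2020 + 6h05m = 15:45 Nov 18, 2020.
The repair is complete: 15:45 Nov 18, 2020 + 10h10m = 01:55 Nov 19, 2020.
The ticket is closed: 01:55 Nov 19, 2020 + 2h55m = 04:50 Nov 19, 2020.
Comparing: power is restored at 02:00 Nov 19, 2020 vs the ticket is closed at 04:50 Nov 19, 2020. Earlier: power is restored.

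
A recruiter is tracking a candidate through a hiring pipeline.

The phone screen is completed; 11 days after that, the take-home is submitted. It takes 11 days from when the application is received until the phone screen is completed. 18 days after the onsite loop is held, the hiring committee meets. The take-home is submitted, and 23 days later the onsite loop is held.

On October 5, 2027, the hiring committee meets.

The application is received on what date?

August 3, 2027

The hiring committee meets: Oct 5, 2027.
The onsite loop is held: Oct 5, 2027 − 18 days = Sep 17, 2027.
The take-home is submitted: Sep 17, 2027 − 23 days = Aug 25, 2027.
The phone screen is completed: Aug 25, 2027 − 11 days = Aug 14, 2027.
The application is received: Aug 14, 2027 − 11 days = Aug 3, 2027.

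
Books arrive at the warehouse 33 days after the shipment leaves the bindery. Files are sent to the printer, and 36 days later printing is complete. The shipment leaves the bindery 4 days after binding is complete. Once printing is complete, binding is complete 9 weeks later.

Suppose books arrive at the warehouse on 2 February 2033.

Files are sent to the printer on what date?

Books arrive at the warehouse: Feb 2, 2033.
The shipment leaves the bindery: Feb 2, 2033 − 33 days = Dec 31, 2032.
Binding is complete: Dec 31, 2032 − 4 days = Dec 27, 2032.
Printing is complete: Dec 27, 2032 − 9 weeks = Oct 25, 2032.
Files are sent to the printer: Oct 25, 2032 − 36 days = Sep 19, 2032.

19 September 2032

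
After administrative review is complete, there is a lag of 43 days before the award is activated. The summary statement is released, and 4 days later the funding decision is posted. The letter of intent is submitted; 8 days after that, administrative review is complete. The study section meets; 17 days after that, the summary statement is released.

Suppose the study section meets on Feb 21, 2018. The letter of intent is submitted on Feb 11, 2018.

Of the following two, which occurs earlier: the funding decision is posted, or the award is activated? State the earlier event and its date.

The study section meets: Feb 21, 2018.
The summary statement is released: Feb 21, 2018 + 17 days = Mar 10, 2018.
The funding decision is posted: Mar 10, 2018 + 4 days = Mar 14, 2018.
The letter of intent is submitted: Feb 11, 2018.
Administrative review is complete: Feb 11, 2018 + 8 days = Feb 19, 2018.
The award is activated: Feb 19, 2018 + 43 days = Apr 3, 2018.
Comparing: the funding decision is posted on Mar 14, 2018 vs the award is activated on Apr 3, 2018. Earlier: the funding decision is posted.

The funding decision is posted — Mar 14, 2018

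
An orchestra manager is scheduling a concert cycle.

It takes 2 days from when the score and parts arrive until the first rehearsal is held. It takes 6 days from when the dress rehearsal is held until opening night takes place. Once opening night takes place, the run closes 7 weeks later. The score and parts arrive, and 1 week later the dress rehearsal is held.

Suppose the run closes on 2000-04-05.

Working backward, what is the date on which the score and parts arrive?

The run closes: Apr 5, 2000.
Opening night takes place: Apr 5, 2000 − 7 weeks = Feb 16, 2000.
The dress rehearsal is held: Feb 16, 2000 − 6 days = Feb 10, 2000.
The score and parts arrive: Feb 10, 2000 − 1 week = Feb 3, 2000.

2000-02-03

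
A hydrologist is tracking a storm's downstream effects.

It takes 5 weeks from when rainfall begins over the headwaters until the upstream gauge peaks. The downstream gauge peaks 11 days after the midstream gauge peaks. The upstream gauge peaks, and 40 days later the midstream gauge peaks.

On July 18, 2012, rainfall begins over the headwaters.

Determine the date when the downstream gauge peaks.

October 12, 2012

Rainfall begins over the headwaters: Jul 18, 2012.
The upstream gauge peaks: Jul 18, 2012 + 5 weeks = Aug 22, 2012.
The midstream gauge peaks: Aug 22, 2012 + 40 days = Oct 1, 2012.
The downstream gauge peaks: Oct 1, 2012 + 11 days = Oct 12, 2012.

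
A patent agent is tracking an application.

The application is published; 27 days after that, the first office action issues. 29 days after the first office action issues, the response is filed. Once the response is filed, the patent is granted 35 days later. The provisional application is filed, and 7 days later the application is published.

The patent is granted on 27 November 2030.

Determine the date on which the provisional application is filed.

21 August 2030

The patent is granted: Nov 27, 2030.
The response is filed: Nov 27, 2030 − 35 days = Oct 23, 2030.
The first office action issues: Oct 23, 2030 − 29 days = Sep 24, 2030.
The application is published: Sep 24, 2030 − 27 days = Aug 28, 2030.
The provisional application is filed: Aug 28, 2030 − 7 days = Aug 21, 2030.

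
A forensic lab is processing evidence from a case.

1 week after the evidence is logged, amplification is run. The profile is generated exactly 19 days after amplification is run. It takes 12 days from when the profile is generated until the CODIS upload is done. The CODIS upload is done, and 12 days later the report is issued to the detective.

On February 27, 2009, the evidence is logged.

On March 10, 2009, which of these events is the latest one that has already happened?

Amplification is run

The evidence is logged: Feb 27, 2009.
Amplification is run: Feb 27, 2009 + 1 week = Mar 6, 2009.
The profile is generated: Mar 6, 2009 + 19 days = Mar 25, 2009.
The CODIS upload is done: Mar 25, 2009 + 12 days = Apr 6, 2009.
The report is issued to the detective: Apr 6, 2009 + 12 days = Apr 18, 2009.
Mar 10, 2009 falls between when amplification is run (Mar 6, 2009) and when the profile is generated (Mar 25, 2009).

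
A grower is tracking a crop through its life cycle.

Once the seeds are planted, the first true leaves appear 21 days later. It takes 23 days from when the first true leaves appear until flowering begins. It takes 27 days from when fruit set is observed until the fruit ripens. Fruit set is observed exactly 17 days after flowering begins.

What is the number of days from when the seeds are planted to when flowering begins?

44 days

Causal path: the seeds are planted → the first true leaves appear → flowering begins.
Total delay along the path: 21 + 23 = 44 days.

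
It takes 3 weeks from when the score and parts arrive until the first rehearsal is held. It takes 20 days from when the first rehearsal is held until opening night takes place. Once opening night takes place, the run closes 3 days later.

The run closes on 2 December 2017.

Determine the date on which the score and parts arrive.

19 October 2017

The run closes: Dec 2, 2017.
Opening night takes place: Dec 2, 2017 − 3 days = Nov 29, 2017.
The first rehearsal is held: Nov 29, 2017 − 20 days = Nov 9, 2017.
The score and parts arrive: Nov 9, 2017 − 3 weeks = Oct 19, 2017.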